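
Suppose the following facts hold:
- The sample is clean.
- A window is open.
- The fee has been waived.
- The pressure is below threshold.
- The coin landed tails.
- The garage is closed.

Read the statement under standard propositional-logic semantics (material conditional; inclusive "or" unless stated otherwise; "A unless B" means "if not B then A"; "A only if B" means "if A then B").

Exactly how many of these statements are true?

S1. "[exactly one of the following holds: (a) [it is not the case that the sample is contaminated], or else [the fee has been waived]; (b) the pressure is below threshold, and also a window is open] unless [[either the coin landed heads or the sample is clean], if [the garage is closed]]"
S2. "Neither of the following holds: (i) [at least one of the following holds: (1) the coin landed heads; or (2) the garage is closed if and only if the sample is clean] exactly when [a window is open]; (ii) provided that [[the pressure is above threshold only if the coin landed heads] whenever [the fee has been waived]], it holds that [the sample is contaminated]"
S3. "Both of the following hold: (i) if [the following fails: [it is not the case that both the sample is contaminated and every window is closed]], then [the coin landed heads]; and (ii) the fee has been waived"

2

Let S = "the sample is contaminated" (F), K = "the fee has been waived" (T), H = "the pressure is above threshold" (F), U = "a window is open" (T), W = "the garage is closed" (T), V = "the coin landed heads" (F).

S1: In symbols: ((~S | K) xor (~H & U)) | (W -> (V | ~S))

~S = ~F = T
~S | K = T | T = T
~H = ~F = T
~H & U = T & T = T
(~S | K) xor (~H & U) = T xor T = F
~S = ~F = T
V | ~S = F | T = T
W -> (V | ~S) = T -> T = T
((~S | K) xor (~H & U)) | (W -> (V | ~S)) = F | T = T
So S1 is true.

S2: This is ((V | (W <-> ~S)) <-> U) nor ((K -> (H -> V)) -> S).

~S = ~F = T
W <-> ~S = T <-> T = T
V | (W <-> ~S) = F | T = T
(V | (W <-> ~S)) <-> U = T <-> T = T
H -> V = F -> F = T
K -> (H -> V) = T -> T = T
(K -> (H -> V)) -> S = T -> F = F
((V | (W <-> ~S)) <-> U) nor ((K -> (H -> V)) -> S) = T nor F = F
So S2 is false.

S3: Parsed as (~(S nand ~U) -> V) & K

~U = ~T = F
S nand ~U = F nand F = T
~(S nand ~U) = ~T = F
~(S nand ~U) -> V = F -> F = T
(~(S nand ~U) -> V) & K = T & T = T
Thus S3 is true.

2 of the 3 statements are true (S1, S3).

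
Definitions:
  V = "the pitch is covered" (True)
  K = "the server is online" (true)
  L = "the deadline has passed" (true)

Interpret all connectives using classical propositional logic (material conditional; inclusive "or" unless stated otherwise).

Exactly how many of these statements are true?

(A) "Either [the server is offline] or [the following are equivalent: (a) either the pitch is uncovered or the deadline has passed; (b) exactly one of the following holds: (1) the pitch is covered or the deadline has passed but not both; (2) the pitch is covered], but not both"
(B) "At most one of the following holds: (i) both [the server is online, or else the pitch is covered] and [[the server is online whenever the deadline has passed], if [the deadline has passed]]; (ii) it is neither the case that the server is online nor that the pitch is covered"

(A): Formalization: ¬K ⊕ ((¬V ∨ L) ↔ ((V ⊕ L) ⊕ V))

¬K = ¬T = F
¬V = ¬T = F
¬V ∨ L = F ∨ T = T
V ⊕ L = T ⊕ T = F
(V ⊕ L) ⊕ V = F ⊕ T = T
(¬V ∨ L) ↔ ((V ⊕ L) ⊕ V) = T ↔ T = T
¬K ⊕ ((¬V ∨ L) ↔ ((V ⊕ L) ⊕ V)) = F ⊕ T = T
Thus (A) is true.

(B): Formalization: ((K ∨ V) ∧ (L → (L → K))) ↑ (K ↓ V)

K ∨ V = T ∨ T = T
L → K = T → T = T
L → (L → K) = T → T = T
(K ∨ V) ∧ (L → (L → K)) = T ∧ T = T
K ↓ V = T ↓ T = F
((K ∨ V) ∧ (L → (L → K))) ↑ (K ↓ V) = T ↑ F = T
Thus (B) is true.

Count: 2.

2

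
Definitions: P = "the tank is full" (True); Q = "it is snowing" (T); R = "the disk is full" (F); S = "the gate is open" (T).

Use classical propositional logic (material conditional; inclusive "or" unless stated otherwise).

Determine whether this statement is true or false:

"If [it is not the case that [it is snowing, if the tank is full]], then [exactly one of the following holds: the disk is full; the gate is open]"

Values: P=True, Q=True, R=False, S=True.
Parsed as not (P -> Q) -> (R xor S)

P -> Q = True -> True = True
not (P -> Q) = not True = False
R xor S = False xor True = True
not (P -> Q) -> (R xor S) = False -> True = True

true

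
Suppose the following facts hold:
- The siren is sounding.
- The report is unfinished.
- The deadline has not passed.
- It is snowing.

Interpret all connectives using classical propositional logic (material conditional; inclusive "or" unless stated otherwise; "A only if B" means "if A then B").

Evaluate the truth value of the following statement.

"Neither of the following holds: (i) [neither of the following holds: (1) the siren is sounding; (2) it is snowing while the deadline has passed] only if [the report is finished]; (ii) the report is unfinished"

False.

Let V = "the siren is sounding" (T), L = "it is snowing" (T), H = "the deadline has passed" (F), S = "the report is finished" (F).
Formalization: ((V ↓ (L ∧ H)) → S) ↓ ¬S

L ∧ H = T ∧ F = F
V ↓ (L ∧ H) = T ↓ F = F
(V ↓ (L ∧ H)) → S = F → F = T
¬S = ¬F = T
((V ↓ (L ∧ H)) → S) ↓ ¬S = T ↓ T = F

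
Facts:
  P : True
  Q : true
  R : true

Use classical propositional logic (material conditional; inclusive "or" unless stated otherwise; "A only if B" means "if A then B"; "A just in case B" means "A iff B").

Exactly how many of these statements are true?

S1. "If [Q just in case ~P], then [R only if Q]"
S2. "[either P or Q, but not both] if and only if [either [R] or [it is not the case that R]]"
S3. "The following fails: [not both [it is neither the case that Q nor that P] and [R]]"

1

S1: In symbols: (Q iff not P) -> (R -> Q)

not P = not True = False
Q iff not P = True iff False = False
R -> Q = True -> True = True
(Q iff not P) -> (R -> Q) = False -> True = True
Hence S1 is true.

S2: Formalization: (P xor Q) iff (R or not R)

P xor Q = True xor True = False
not R = not True = False
R or not R = True or False = True
(P xor Q) iff (R or not R) = False iff True = False
Thus S2 is false.

S3: In symbols: not ((Q nor P) nand R)

Q nor P = True nor True = False
(Q nor P) nand R = False nand True = True
not ((Q nor P) nand R) = not True = False
So S3 is false.

True statements: 1.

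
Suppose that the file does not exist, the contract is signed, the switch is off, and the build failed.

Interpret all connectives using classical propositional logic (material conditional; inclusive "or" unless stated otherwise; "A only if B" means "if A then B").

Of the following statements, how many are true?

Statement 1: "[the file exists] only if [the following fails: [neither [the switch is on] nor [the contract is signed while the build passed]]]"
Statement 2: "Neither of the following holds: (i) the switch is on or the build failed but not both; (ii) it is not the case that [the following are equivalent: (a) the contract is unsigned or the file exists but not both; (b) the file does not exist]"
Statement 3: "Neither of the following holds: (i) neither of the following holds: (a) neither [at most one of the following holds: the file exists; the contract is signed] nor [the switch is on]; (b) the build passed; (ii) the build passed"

Let P = "the file exists" (False), R = "the switch is on" (False), Q = "the contract is signed" (True), S = "the build passed" (False).

Statement 1: In symbols: P -> not (R nor (Q and S))

Q and S = True and False = False
R nor (Q and S) = False nor False = True
not (R nor (Q and S)) = not True = False
P -> not (R nor (Q and S)) = False -> False = True
Thus Statement 1 is true.

Statement 2: Formalization: (R xor not S) nor not ((not Q xor P) iff not P)

not S = not False = True
R xor not S = False xor True = True
not Q = not True = False
not Q xor P = False xor False = False
not P = not False = True
(not Q xor P) iff not P = False iff True = False
not ((not Q xor P) iff not P) = not False = True
(R xor not S) nor not ((not Q xor P) iff not P) = True nor True = False
So Statement 2 is false.

Statement 3: This is (((P nand Q) nor R) nor S) nor S.

P nand Q = False nand True = True
(P nand Q) nor R = True nor False = False
((P nand Q) nor R) nor S = False nor False = True
(((P nand Q) nor R) nor S) nor S = True nor False = False
Thus Statement 3 is false.

True statements: 1.

1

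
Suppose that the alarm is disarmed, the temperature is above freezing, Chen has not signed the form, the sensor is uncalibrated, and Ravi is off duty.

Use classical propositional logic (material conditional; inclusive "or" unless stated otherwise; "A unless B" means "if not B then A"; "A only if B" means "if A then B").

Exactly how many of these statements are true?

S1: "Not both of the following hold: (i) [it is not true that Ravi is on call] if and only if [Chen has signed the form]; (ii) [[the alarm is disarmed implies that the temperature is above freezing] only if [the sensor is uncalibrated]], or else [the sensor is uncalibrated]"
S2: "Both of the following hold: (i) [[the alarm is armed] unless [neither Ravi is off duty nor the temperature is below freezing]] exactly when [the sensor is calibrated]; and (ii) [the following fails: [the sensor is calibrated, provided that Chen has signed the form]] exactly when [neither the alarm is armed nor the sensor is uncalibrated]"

Let N = "Ravi is on call" (False), W = "Chen has signed the form" (False), K = "the alarm is armed" (False), Q = "the temperature is below freezing" (False), D = "the sensor is calibrated" (False).

S1: Parsed as (not N iff W) nand (((not K -> not Q) -> not D) or not D)

not N = not False = True
not N iff W = True iff False = False
not K = not False = True
not Q = not False = True
not K -> not Q = True -> True = True
not D = not False = True
(not K -> not Q) -> not D = True -> True = True
not D = not False = True
((not K -> not Q) -> not D) or not D = True or True = True
(not N iff W) nand (((not K -> not Q) -> not D) or not D) = False nand True = True
So S1 is true.

S2: Parsed as ((K or (not N nor Q)) iff D) and (not (W -> D) iff (K nor not D))

not N = not False = True
not N nor Q = True nor False = False
K or (not N nor Q) = False or False = False
(K or (not N nor Q)) iff D = False iff False = True
W -> D = False -> False = True
not (W -> D) = not True = False
not D = not False = True
K nor not D = False nor True = False
not (W -> D) iff (K nor not D) = False iff False = True
((K or (not N nor Q)) iff D) and (not (W -> D) iff (K nor not D)) = True and True = True
So S2 is true.

True statements: 2 (S1, S2).

2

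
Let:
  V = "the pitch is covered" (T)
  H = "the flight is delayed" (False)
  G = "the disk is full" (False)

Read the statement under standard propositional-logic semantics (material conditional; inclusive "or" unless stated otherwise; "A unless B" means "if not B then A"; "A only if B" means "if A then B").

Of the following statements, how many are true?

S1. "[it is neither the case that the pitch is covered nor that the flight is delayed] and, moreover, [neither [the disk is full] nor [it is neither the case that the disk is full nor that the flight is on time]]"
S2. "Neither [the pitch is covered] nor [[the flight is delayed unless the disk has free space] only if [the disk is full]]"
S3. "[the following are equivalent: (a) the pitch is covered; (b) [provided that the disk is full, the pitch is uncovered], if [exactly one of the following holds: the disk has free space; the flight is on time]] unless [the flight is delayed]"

1

S1: Parsed as (V ↓ H) ∧ (G ↓ (G ↓ ¬H))

V ↓ H = T ↓ F = F
¬H = ¬F = T
G ↓ ¬H = F ↓ T = F
G ↓ (G ↓ ¬H) = F ↓ F = T
(V ↓ H) ∧ (G ↓ (G ↓ ¬H)) = F ∧ T = F
Thus S1 is false.

S2: This is V ↓ ((H ∨ ¬G) → G).

¬G = ¬F = T
H ∨ ¬G = F ∨ T = T
(H ∨ ¬G) → G = T → F = F
V ↓ ((H ∨ ¬G) → G) = T ↓ F = F
Hence S2 is false.

S3: This is (V ↔ ((¬G ⊕ ¬H) → (G → ¬V))) ∨ H.

¬G = ¬F = T
¬H = ¬F = T
¬G ⊕ ¬H = T ⊕ T = F
¬V = ¬T = F
G → ¬V = F → F = T
(¬G ⊕ ¬H) → (G → ¬V) = F → T = T
V ↔ ((¬G ⊕ ¬H) → (G → ¬V)) = T ↔ T = T
(V ↔ ((¬G ⊕ ¬H) → (G → ¬V))) ∨ H = T ∨ F = T
So S3 is true.

True statements: 1 (S3).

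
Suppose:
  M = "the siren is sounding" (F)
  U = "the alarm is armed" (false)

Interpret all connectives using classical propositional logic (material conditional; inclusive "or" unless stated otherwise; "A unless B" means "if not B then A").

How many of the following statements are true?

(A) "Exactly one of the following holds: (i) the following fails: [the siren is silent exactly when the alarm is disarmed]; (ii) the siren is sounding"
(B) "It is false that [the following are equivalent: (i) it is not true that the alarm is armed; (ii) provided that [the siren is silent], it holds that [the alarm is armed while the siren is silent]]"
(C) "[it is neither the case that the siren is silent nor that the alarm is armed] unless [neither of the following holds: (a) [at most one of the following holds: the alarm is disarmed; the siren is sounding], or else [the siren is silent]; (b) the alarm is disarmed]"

1

(A): Formalization: ~(~M <-> ~U) xor M

~M = ~F = T
~U = ~F = T
~M <-> ~U = T <-> T = T
~(~M <-> ~U) = ~T = F
~(~M <-> ~U) xor M = F xor F = F
Thus (A) is false.

(B): In symbols: ~(~U <-> (~M -> (U & ~M)))

~U = ~F = T
~M = ~F = T
~M = ~F = T
U & ~M = F & T = F
~M -> (U & ~M) = T -> F = F
~U <-> (~M -> (U & ~M)) = T <-> F = F
~(~U <-> (~M -> (U & ~M))) = ~F = T
Hence (B) is true.

(C): Formalization: (~M nor U) | (((~U nand M) | ~M) nor ~U)

~M = ~F = T
~M nor U = T nor F = F
~U = ~F = T
~U nand M = T nand F = T
~M = ~F = T
(~U nand M) | ~M = T | T = T
~U = ~F = T
((~U nand M) | ~M) nor ~U = T nor T = F
(~M nor U) | (((~U nand M) | ~M) nor ~U) = F | F = F
Hence (C) is false.

True statements: 1 ((B)).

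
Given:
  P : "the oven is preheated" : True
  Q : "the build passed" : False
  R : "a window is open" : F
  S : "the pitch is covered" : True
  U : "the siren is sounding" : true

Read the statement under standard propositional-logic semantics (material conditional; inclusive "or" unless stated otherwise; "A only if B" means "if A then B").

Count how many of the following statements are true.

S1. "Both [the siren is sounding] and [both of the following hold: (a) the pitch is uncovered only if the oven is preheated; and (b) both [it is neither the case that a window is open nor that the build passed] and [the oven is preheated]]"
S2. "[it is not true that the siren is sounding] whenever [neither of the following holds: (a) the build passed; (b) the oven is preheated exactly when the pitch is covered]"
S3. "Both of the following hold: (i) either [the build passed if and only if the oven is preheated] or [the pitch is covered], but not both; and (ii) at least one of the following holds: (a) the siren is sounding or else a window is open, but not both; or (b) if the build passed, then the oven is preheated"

S1: Formalization: U & ((~S -> P) & ((R nor Q) & P))

~S = ~T = F
~S -> P = F -> T = T
R nor Q = F nor F = T
(R nor Q) & P = T & T = T
(~S -> P) & ((R nor Q) & P) = T & T = T
U & ((~S -> P) & ((R nor Q) & P)) = T & T = T
Thus S1 is true.

S2: Formalization: (Q nor (P <-> S)) -> ~U

P <-> S = T <-> T = T
Q nor (P <-> S) = F nor T = F
~U = ~T = F
(Q nor (P <-> S)) -> ~U = F -> F = T
Hence S2 is true.

S3: Parsed as ((Q <-> P) xor S) & ((U xor R) | (Q -> P))

Q <-> P = F <-> T = F
(Q <-> P) xor S = F xor T = T
U xor R = T xor F = T
Q -> P = F -> T = T
(U xor R) | (Q -> P) = T | T = T
((Q <-> P) xor S) & ((U xor R) | (Q -> P)) = T & T = T
Hence S3 is true.

3 of the 3 statements are true (S1, S2, S3).

3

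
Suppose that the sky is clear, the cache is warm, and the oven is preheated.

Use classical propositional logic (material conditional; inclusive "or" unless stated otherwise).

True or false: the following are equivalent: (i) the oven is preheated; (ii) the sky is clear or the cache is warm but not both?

False

Let Q = "the oven is preheated" (True), G = "the sky is overcast" (False), W = "the cache is warm" (True).
In symbols: Q iff (not G xor W)

not G = not False = True
not G xor W = True xor True = False
Q iff (not G xor W) = True iff False = False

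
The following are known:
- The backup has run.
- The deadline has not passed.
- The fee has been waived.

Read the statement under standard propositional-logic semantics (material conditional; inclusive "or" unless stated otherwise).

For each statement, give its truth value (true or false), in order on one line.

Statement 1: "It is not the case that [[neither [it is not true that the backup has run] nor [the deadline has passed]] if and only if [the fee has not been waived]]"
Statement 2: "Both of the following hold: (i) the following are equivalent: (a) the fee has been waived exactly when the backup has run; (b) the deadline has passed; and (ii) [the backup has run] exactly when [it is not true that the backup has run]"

Statement 1 T; Statement 2 F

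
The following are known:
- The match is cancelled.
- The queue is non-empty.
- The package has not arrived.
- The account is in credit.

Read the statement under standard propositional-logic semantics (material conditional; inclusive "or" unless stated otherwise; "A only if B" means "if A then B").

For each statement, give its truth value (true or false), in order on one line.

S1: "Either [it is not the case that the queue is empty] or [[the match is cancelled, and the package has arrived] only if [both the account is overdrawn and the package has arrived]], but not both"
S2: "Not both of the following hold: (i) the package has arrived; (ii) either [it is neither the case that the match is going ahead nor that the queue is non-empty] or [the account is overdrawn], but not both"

Let Q = "the queue is empty" (F), P = "the match is cancelled" (T), R = "the package has arrived" (F), S = "the account is overdrawn" (F).

S1: Parsed as ¬Q ⊕ ((P ∧ R) → (S ∧ R))

¬Q = ¬F = T
P ∧ R = T ∧ F = F
S ∧ R = F ∧ F = F
(P ∧ R) → (S ∧ R) = F → F = T
¬Q ⊕ ((P ∧ R) → (S ∧ R)) = T ⊕ T = F
Thus S1 is false.

S2: Formalization: R ↑ ((¬P ↓ ¬Q) ⊕ S)

¬P = ¬T = F
¬Q = ¬F = T
¬P ↓ ¬Q = F ↓ T = F
(¬P ↓ ¬Q) ⊕ S = F ⊕ F = F
R ↑ ((¬P ↓ ¬Q) ⊕ S) = F ↑ F = T
So S2 is true.

S1 F / S2 T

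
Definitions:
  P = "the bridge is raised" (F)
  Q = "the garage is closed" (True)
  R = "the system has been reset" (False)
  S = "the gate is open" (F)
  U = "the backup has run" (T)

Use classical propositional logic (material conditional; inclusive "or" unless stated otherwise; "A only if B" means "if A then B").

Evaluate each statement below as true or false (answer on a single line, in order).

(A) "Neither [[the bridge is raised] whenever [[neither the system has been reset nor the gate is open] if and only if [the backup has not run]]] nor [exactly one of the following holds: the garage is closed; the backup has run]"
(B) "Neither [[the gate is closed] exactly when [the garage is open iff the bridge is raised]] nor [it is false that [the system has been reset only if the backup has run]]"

(A) False; (B) False

(A): In symbols: (((R ↓ S) ↔ ¬U) → P) ↓ (Q ⊕ U)

R ↓ S = F ↓ F = T
¬U = ¬T = F
(R ↓ S) ↔ ¬U = T ↔ F = F
((R ↓ S) ↔ ¬U) → P = F → F = T
Q ⊕ U = T ⊕ T = F
(((R ↓ S) ↔ ¬U) → P) ↓ (Q ⊕ U) = T ↓ F = F
Hence (A) is false.

(B): In symbols: (¬S ↔ (¬Q ↔ P)) ↓ ¬(R → U)

¬S = ¬F = T
¬Q = ¬T = F
¬Q ↔ P = F ↔ F = T
¬S ↔ (¬Q ↔ P) = T ↔ T = T
R → U = F → T = T
¬(R → U) = ¬T = F
(¬S ↔ (¬Q ↔ P)) ↓ ¬(R → U) = T ↓ F = F
So (B) is false.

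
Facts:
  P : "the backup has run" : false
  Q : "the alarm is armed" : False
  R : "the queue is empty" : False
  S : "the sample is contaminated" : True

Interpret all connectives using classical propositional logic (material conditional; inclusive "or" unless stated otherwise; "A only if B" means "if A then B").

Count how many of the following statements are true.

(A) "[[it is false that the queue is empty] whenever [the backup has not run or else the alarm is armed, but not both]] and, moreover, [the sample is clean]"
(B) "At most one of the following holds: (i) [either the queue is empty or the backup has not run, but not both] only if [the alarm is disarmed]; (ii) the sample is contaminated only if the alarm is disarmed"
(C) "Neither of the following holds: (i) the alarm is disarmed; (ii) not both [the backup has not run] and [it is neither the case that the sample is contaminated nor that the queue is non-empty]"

(A): Formalization: ((¬P ⊕ Q) → ¬R) ∧ ¬S

¬P = ¬F = T
¬P ⊕ Q = T ⊕ F = T
¬R = ¬F = T
(¬P ⊕ Q) → ¬R = T → T = T
¬S = ¬T = F
((¬P ⊕ Q) → ¬R) ∧ ¬S = T ∧ F = F
Hence (A) is false.

(B): This is ((R ⊕ ¬P) → ¬Q) ↑ (S → ¬Q).

¬P = ¬F = T
R ⊕ ¬P = F ⊕ T = T
¬Q = ¬F = T
(R ⊕ ¬P) → ¬Q = T → T = T
¬Q = ¬F = T
S → ¬Q = T → T = T
((R ⊕ ¬P) → ¬Q) ↑ (S → ¬Q) = T ↑ T = F
Thus (B) is false.

(C): This is ¬Q ↓ (¬P ↑ (S ↓ ¬R)).

¬Q = ¬F = T
¬P = ¬F = T
¬R = ¬F = T
S ↓ ¬R = T ↓ T = F
¬P ↑ (S ↓ ¬R) = T ↑ F = T
¬Q ↓ (¬P ↑ (S ↓ ¬R)) = T ↓ T = F
Hence (C) is false.

True statements: 0 (none).

0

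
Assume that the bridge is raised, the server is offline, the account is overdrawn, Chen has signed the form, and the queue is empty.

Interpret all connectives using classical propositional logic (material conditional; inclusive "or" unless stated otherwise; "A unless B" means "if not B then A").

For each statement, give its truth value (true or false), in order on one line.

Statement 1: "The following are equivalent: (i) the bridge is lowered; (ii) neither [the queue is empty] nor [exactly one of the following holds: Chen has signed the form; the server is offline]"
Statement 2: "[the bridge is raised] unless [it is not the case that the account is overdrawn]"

Let M = "the bridge is raised" (T), G = "the queue is empty" (T), U = "Chen has signed the form" (T), D = "the server is online" (F), H = "the account is overdrawn" (T).

Statement 1: In symbols: ¬M ↔ (G ↓ (U ⊕ ¬D))

¬M = ¬T = F
¬D = ¬F = T
U ⊕ ¬D = T ⊕ T = F
G ↓ (U ⊕ ¬D) = T ↓ F = F
¬M ↔ (G ↓ (U ⊕ ¬D)) = F ↔ F = T
Thus Statement 1 is true.

Statement 2: This is M ∨ ¬H.

¬H = ¬T = F
M ∨ ¬H = T ∨ F = T
Thus Statement 2 is true.

Statement 1 true / Statement 2 true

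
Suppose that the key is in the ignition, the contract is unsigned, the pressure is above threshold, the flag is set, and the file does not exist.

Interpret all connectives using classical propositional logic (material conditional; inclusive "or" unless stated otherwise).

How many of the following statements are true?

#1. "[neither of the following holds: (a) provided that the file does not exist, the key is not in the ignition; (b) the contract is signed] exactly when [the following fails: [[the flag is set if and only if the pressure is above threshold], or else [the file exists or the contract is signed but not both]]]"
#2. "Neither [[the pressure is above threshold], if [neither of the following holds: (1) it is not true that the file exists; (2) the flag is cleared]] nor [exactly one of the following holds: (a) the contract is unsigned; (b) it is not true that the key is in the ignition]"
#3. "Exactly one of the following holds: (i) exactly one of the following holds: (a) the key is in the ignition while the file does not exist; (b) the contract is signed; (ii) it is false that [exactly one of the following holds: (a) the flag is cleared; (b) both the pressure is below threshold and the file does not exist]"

0

Let U = "the file exists" (False), P = "the key is in the ignition" (True), Q = "the contract is signed" (False), S = "the flag is set" (True), R = "the pressure is above threshold" (True).

#1: In symbols: ((not U -> not P) nor Q) iff not ((S iff R) or (U xor Q))

not U = not False = True
not P = not True = False
not U -> not P = True -> False = False
(not U -> not P) nor Q = False nor False = True
S iff R = True iff True = True
U xor Q = False xor False = False
(S iff R) or (U xor Q) = True or False = True
not ((S iff R) or (U xor Q)) = not True = False
((not U -> not P) nor Q) iff not ((S iff R) or (U xor Q)) = True iff False = False
Thus #1 is false.

#2: This is ((not U nor not S) -> R) nor (not Q xor not P).

not U = not False = True
not S = not True = False
not U nor not S = True nor False = False
(not U nor not S) -> R = False -> True = True
not Q = not False = True
not P = not True = False
not Q xor not P = True xor False = True
((not U nor not S) -> R) nor (not Q xor not P) = True nor True = False
Hence #2 is false.

#3: In symbols: ((P and not U) xor Q) xor not (not S xor (not R and not U))

not U = not False = True
P and not U = True and True = True
(P and not U) xor Q = True xor False = True
not S = not True = False
not R = not True = False
not U = not False = True
not R and not U = False and True = False
not S xor (not R and not U) = False xor False = False
not (not S xor (not R and not U)) = not False = True
((P and not U) xor Q) xor not (not S xor (not R and not U)) = True xor True = False
So #3 is false.

True statements: 0 (none).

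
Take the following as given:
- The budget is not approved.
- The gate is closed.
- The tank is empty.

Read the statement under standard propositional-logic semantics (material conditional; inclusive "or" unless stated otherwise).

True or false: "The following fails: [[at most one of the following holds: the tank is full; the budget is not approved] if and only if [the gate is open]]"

Let M = "the tank is full" (False), Q = "the budget is approved" (False), U = "the gate is open" (False).
This is not ((M nand not Q) iff U).

not Q = not False = True
M nand not Q = False nand True = True
(M nand not Q) iff U = True iff False = False
not ((M nand not Q) iff U) = not False = True

true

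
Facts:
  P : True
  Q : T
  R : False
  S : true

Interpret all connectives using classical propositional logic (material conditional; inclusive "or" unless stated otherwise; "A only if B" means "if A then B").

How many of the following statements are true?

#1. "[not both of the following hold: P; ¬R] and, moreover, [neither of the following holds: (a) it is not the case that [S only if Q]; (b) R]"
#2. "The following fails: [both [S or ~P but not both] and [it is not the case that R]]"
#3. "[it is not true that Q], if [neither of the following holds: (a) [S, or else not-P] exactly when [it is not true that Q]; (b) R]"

0

#1: Formalization: (P ↑ ¬R) ∧ (¬(S → Q) ↓ R)

¬R = ¬F = T
P ↑ ¬R = T ↑ T = F
S → Q = T → T = T
¬(S → Q) = ¬T = F
¬(S → Q) ↓ R = F ↓ F = T
(P ↑ ¬R) ∧ (¬(S → Q) ↓ R) = F ∧ T = F
So #1 is false.

#2: Formalization: ¬((S ⊕ ¬P) ∧ ¬R)

¬P = ¬T = F
S ⊕ ¬P = T ⊕ F = T
¬R = ¬F = T
(S ⊕ ¬P) ∧ ¬R = T ∧ T = T
¬((S ⊕ ¬P) ∧ ¬R) = ¬T = F
Hence #2 is false.

#3: Parsed as (((S ∨ ¬P) ↔ ¬Q) ↓ R) → ¬Q

¬P = ¬T = F
S ∨ ¬P = T ∨ F = T
¬Q = ¬T = F
(S ∨ ¬P) ↔ ¬Q = T ↔ F = F
((S ∨ ¬P) ↔ ¬Q) ↓ R = F ↓ F = T
¬Q = ¬T = F
(((S ∨ ¬P) ↔ ¬Q) ↓ R) → ¬Q = T → F = F
Hence #3 is false.

True statements: 0 (none).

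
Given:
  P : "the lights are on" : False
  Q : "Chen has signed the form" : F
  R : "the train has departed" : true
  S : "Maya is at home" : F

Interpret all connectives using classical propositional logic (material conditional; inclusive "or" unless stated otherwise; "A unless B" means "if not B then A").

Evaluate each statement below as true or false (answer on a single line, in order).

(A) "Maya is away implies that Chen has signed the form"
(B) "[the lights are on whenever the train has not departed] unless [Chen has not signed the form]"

(A) false, (B) true

(A): Formalization: ¬S → Q

¬S = ¬F = T
¬S → Q = T → F = F
Hence (A) is false.

(B): In symbols: (¬R → P) ∨ ¬Q

¬R = ¬T = F
¬R → P = F → F = T
¬Q = ¬F = T
(¬R → P) ∨ ¬Q = T ∨ T = T
So (B) is true.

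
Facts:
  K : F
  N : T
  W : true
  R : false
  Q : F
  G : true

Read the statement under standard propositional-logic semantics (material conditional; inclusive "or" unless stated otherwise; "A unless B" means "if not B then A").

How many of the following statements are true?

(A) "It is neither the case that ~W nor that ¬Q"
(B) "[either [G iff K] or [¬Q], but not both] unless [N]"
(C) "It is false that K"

(A): Parsed as ¬W ↓ ¬Q

¬W = ¬T = F
¬Q = ¬F = T
¬W ↓ ¬Q = F ↓ T = F
Thus (A) is false.

(B): Formalization: ((G ↔ K) ⊕ ¬Q) ∨ N

G ↔ K = T ↔ F = F
¬Q = ¬F = T
(G ↔ K) ⊕ ¬Q = F ⊕ T = T
((G ↔ K) ⊕ ¬Q) ∨ N = T ∨ T = T
So (B) is true.

(C): Formalization: ¬K

¬K = ¬F = T
Hence (C) is true.

True statements: 2 ((B), (C)).

2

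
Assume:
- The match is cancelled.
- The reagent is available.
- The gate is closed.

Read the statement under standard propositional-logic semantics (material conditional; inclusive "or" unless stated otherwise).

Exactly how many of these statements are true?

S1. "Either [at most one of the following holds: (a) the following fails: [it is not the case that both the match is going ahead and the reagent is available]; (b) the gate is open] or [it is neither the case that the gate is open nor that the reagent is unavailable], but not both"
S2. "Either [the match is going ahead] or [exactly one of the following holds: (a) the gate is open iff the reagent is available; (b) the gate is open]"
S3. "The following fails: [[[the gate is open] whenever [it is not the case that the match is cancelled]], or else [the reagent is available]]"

0

Let H = "the match is cancelled" (T), U = "the reagent is available" (T), D = "the gate is open" (F).

S1: This is (¬(¬H ↑ U) ↑ D) ⊕ (D ↓ ¬U).

¬H = ¬T = F
¬H ↑ U = F ↑ T = T
¬(¬H ↑ U) = ¬T = F
¬(¬H ↑ U) ↑ D = F ↑ F = T
¬U = ¬T = F
D ↓ ¬U = F ↓ F = T
(¬(¬H ↑ U) ↑ D) ⊕ (D ↓ ¬U) = T ⊕ T = F
So S1 is false.

S2: In symbols: ¬H ∨ ((D ↔ U) ⊕ D)

¬H = ¬T = F
D ↔ U = F ↔ T = F
(D ↔ U) ⊕ D = F ⊕ F = F
¬H ∨ ((D ↔ U) ⊕ D) = F ∨ F = F
Hence S2 is false.

S3: In symbols: ¬((¬H → D) ∨ U)

¬H = ¬T = F
¬H → D = F → F = T
(¬H → D) ∨ U = T ∨ T = T
¬((¬H → D) ∨ U) = ¬T = F
Hence S3 is false.

0 of the 3 statements are true (none).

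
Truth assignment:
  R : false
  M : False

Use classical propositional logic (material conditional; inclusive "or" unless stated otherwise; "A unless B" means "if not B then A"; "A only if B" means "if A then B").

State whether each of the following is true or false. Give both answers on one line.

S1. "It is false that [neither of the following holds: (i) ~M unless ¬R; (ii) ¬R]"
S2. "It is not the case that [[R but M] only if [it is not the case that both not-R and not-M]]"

S1 true; S2 false

S1: This is ¬((¬M ∨ ¬R) ↓ ¬R).

¬M = ¬F = T
¬R = ¬F = T
¬M ∨ ¬R = T ∨ T = T
¬R = ¬F = T
(¬M ∨ ¬R) ↓ ¬R = T ↓ T = F
¬((¬M ∨ ¬R) ↓ ¬R) = ¬F = T
Thus S1 is true.

S2: In symbols: ¬((R ∧ M) → (¬R ↑ ¬M))

R ∧ M = F ∧ F = F
¬R = ¬F = T
¬M = ¬F = T
¬R ↑ ¬M = T ↑ T = F
(R ∧ M) → (¬R ↑ ¬M) = F → F = T
¬((R ∧ M) → (¬R ↑ ¬M)) = ¬T = F
Hence S2 is false.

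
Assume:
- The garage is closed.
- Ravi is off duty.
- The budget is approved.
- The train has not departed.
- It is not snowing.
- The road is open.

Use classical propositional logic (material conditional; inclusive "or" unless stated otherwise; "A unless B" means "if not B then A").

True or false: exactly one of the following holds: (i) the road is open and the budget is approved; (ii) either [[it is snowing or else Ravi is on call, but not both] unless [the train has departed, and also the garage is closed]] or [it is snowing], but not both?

Let L = "the road is closed" (F), K = "the budget is approved" (T), G = "it is snowing" (F), N = "Ravi is on call" (F), Q = "the train has departed" (F), R = "the garage is closed" (T).
Parsed as (¬L ∧ K) ⊕ (((G ⊕ N) ∨ (Q ∧ R)) ⊕ G)

¬L = ¬F = T
¬L ∧ K = T ∧ T = T
G ⊕ N = F ⊕ F = F
Q ∧ R = F ∧ T = F
(G ⊕ N) ∨ (Q ∧ R) = F ∨ F = F
((G ⊕ N) ∨ (Q ∧ R)) ⊕ G = F ⊕ F = F
(¬L ∧ K) ⊕ (((G ⊕ N) ∨ (Q ∧ R)) ⊕ G) = T ⊕ F = T

True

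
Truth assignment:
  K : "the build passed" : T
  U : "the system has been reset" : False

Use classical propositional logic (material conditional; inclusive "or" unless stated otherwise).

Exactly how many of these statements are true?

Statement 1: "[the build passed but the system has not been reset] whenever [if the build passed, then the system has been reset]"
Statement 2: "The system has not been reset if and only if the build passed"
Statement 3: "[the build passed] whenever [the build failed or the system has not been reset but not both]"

3

Statement 1: Parsed as (K -> U) -> (K & ~U)

K -> U = T -> F = F
~U = ~F = T
K & ~U = T & T = T
(K -> U) -> (K & ~U) = F -> T = T
Hence Statement 1 is true.

Statement 2: This is ~U <-> K.

~U = ~F = T
~U <-> K = T <-> T = T
Thus Statement 2 is true.

Statement 3: Parsed as (~K xor ~U) -> K

~K = ~T = F
~U = ~F = T
~K xor ~U = F xor T = T
(~K xor ~U) -> K = T -> T = T
Hence Statement 3 is true.

True statements: 3 (Statement 1, Statement 2, Statement 3).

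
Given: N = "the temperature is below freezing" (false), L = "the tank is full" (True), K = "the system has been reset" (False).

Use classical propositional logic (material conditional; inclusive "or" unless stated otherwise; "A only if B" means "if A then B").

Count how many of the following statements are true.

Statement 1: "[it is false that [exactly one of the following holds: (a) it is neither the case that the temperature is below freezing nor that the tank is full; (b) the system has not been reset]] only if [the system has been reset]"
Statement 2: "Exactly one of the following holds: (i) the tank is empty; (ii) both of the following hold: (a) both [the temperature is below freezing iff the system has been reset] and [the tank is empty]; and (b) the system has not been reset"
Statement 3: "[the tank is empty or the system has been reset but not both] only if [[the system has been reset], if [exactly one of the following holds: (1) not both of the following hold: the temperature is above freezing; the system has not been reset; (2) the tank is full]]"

2

Statement 1: Formalization: ~((N nor L) xor ~K) -> K

N nor L = F nor T = F
~K = ~F = T
(N nor L) xor ~K = F xor T = T
~((N nor L) xor ~K) = ~T = F
~((N nor L) xor ~K) -> K = F -> F = T
Thus Statement 1 is true.

Statement 2: In symbols: ~L xor (((N <-> K) & ~L) & ~K)

~L = ~T = F
N <-> K = F <-> F = T
~L = ~T = F
(N <-> K) & ~L = T & F = F
~K = ~F = T
((N <-> K) & ~L) & ~K = F & T = F
~L xor (((N <-> K) & ~L) & ~K) = F xor F = F
Hence Statement 2 is false.

Statement 3: In symbols: (~L xor K) -> (((~N nand ~K) xor L) -> K)

~L = ~T = F
~L xor K = F xor F = F
~N = ~F = T
~K = ~F = T
~N nand ~K = T nand T = F
(~N nand ~K) xor L = F xor T = T
((~N nand ~K) xor L) -> K = T -> F = F
(~L xor K) -> (((~N nand ~K) xor L) -> K) = F -> F = T
Hence Statement 3 is true.

True statements: 2 (Statement 1, Statement 3).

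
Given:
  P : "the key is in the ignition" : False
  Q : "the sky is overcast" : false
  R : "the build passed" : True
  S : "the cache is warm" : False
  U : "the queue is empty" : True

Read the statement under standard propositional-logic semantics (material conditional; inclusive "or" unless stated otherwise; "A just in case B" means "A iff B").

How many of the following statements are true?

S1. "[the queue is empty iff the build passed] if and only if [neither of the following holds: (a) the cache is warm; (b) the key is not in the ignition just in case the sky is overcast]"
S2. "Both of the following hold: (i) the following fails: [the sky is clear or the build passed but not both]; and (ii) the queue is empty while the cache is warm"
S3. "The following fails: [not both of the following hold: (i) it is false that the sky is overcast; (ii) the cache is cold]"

2

S1: Formalization: (U <-> R) <-> (S nor (~P <-> Q))

U <-> R = T <-> T = T
~P = ~F = T
~P <-> Q = T <-> F = F
S nor (~P <-> Q) = F nor F = T
(U <-> R) <-> (S nor (~P <-> Q)) = T <-> T = T
Hence S1 is true.

S2: Parsed as ~(~Q xor R) & (U & S)

~Q = ~F = T
~Q xor R = T xor T = F
~(~Q xor R) = ~F = T
U & S = T & F = F
~(~Q xor R) & (U & S) = T & F = F
Thus S2 is false.

S3: Formalization: ~(~Q nand ~S)

~Q = ~F = T
~S = ~F = T
~Q nand ~S = T nand T = F
~(~Q nand ~S) = ~F = T
Thus S3 is true.

2 of the 3 statements are true (S1, S3).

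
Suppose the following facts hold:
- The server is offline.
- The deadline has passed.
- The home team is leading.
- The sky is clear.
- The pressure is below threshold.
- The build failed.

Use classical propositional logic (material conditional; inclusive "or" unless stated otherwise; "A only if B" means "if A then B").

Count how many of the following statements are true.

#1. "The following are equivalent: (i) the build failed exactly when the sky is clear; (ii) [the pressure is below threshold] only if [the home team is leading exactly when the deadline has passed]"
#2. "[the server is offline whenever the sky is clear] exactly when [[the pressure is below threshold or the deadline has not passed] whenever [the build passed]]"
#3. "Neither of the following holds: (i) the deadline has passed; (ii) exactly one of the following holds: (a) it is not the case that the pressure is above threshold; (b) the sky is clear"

Let Q = "the build passed" (F), W = "the sky is overcast" (F), P = "the pressure is above threshold" (F), G = "the home team is leading" (T), S = "the deadline has passed" (T), D = "the server is online" (F).

#1: Parsed as (¬Q ↔ ¬W) ↔ (¬P → (G ↔ S))

¬Q = ¬F = T
¬W = ¬F = T
¬Q ↔ ¬W = T ↔ T = T
¬P = ¬F = T
G ↔ S = T ↔ T = T
¬P → (G ↔ S) = T → T = T
(¬Q ↔ ¬W) ↔ (¬P → (G ↔ S)) = T ↔ T = T
Hence #1 is true.

#2: This is (¬W → ¬D) ↔ (Q → (¬P ∨ ¬S)).

¬W = ¬F = T
¬D = ¬F = T
¬W → ¬D = T → T = T
¬P = ¬F = T
¬S = ¬T = F
¬P ∨ ¬S = T ∨ F = T
Q → (¬P ∨ ¬S) = F → T = T
(¬W → ¬D) ↔ (Q → (¬P ∨ ¬S)) = T ↔ T = T
So #2 is true.

#3: Formalization: S ↓ (¬P ⊕ ¬W)

¬P = ¬F = T
¬W = ¬F = T
¬P ⊕ ¬W = T ⊕ T = F
S ↓ (¬P ⊕ ¬W) = T ↓ F = F
Hence #3 is false.

2 of the 3 statements are true.

2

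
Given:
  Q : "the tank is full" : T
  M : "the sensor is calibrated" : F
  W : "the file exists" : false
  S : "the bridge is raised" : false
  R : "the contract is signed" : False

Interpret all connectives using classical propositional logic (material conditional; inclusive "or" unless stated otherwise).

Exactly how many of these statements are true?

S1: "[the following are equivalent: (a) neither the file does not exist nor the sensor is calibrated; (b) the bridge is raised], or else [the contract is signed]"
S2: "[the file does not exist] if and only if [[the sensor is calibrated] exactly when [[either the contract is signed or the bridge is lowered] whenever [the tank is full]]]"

S1: Parsed as ((~W nor M) <-> S) | R

~W = ~F = T
~W nor M = T nor F = F
(~W nor M) <-> S = F <-> F = T
((~W nor M) <-> S) | R = T | F = T
Thus S1 is true.

S2: In symbols: ~W <-> (M <-> (Q -> (R | ~S)))

~W = ~F = T
~S = ~F = T
R | ~S = F | T = T
Q -> (R | ~S) = T -> T = T
M <-> (Q -> (R | ~S)) = F <-> T = F
~W <-> (M <-> (Q -> (R | ~S))) = T <-> F = F
Thus S2 is false.

True statements: 1 (S1).

1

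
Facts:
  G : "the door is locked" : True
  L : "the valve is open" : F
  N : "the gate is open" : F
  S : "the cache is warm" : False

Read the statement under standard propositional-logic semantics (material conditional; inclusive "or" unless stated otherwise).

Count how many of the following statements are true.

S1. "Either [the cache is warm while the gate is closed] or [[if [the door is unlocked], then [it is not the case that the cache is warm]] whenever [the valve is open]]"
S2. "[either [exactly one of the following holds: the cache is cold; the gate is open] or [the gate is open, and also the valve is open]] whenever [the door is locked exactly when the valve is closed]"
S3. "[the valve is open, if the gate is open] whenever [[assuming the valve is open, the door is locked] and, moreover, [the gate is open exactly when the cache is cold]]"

3

S1: Parsed as (S & ~N) | (L -> (~G -> ~S))

~N = ~F = T
S & ~N = F & T = F
~G = ~T = F
~S = ~F = T
~G -> ~S = F -> T = T
L -> (~G -> ~S) = F -> T = T
(S & ~N) | (L -> (~G -> ~S)) = F | T = T
Hence S1 is true.

S2: In symbols: (G <-> ~L) -> ((~S xor N) | (N & L))

~L = ~F = T
G <-> ~L = T <-> T = T
~S = ~F = T
~S xor N = T xor F = T
N & L = F & F = F
(~S xor N) | (N & L) = T | F = T
(G <-> ~L) -> ((~S xor N) | (N & L)) = T -> T = T
Thus S2 is true.

S3: Parsed as ((L -> G) & (N <-> ~S)) -> (N -> L)

L -> G = F -> T = T
~S = ~F = T
N <-> ~S = F <-> T = F
(L -> G) & (N <-> ~S) = T & F = F
N -> L = F -> F = T
((L -> G) & (N <-> ~S)) -> (N -> L) = F -> T = T
Thus S3 is true.

3 of the 3 statements are true.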